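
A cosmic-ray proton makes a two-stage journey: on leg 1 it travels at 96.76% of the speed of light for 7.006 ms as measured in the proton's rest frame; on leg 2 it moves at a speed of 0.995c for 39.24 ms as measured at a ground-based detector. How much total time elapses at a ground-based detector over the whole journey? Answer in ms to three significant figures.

Δt = 67.0 ms

Leg 1: β = 0.9676; γ = 1/√(1 − 0.9676²) = 1/√0.06375 = 3.961; Δt_1 = 3.961 × 7.006 = 27.75 ms.
Leg 2: 39.24 ms is already measured at a ground-based detector.
Total: 27.75 + 39.24 ms.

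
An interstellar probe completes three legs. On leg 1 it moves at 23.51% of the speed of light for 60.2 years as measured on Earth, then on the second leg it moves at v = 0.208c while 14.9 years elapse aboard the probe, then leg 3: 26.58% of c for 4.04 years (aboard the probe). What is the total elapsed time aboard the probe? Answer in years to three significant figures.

Leg 1: β = 0.2351; γ = 1/√(1 − 0.2351²) = 1/√0.9447 = 1.029; τ_1 = 60.2/1.029 = 58.51 years.
Leg 2: 14.9 years is already measured aboard the probe.
Leg 3: 4.04 years is already measured aboard the probe.
Total: 58.51 + 14.90 + 4.040 years.

τ = 77.5 years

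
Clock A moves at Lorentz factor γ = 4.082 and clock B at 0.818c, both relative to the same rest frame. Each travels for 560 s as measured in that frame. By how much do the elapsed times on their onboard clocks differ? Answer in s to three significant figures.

A: γ = 4.082; τ_A = 560/4.082 = 137.2 s.
B: γ = 1/√(1 − 0.818²) = 1/√0.3309 = 1.738; τ_B = 560/1.738 = 322.1 s.

|τ_A − τ_B| = 185 s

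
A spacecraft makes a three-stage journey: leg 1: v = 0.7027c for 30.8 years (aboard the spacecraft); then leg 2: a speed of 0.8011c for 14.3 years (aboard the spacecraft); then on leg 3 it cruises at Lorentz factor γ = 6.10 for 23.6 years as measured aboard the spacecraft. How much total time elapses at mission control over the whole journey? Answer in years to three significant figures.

Δt = 211 years

Leg 1: γ = 1/√(1 − 0.7027²) = 1/√0.5062 = 1.406; Δt_1 = 1.406 × 30.8 = 43.29 years.
Leg 2: γ = 1/√(1 − 0.8011²) = 1/√0.3582 = 1.671; Δt_2 = 1.671 × 14.3 = 23.89 years.
Leg 3: γ = 6.10; Δt_3 = 6.100 × 23.6 = 144.0 years.
Total: 43.29 + 23.89 + 144.0 years.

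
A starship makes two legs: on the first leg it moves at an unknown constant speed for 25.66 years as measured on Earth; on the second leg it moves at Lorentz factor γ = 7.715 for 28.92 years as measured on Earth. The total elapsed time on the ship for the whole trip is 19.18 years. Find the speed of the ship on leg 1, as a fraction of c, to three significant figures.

Leg 1: speed unknown; τ_1 = 25.66/γ_1.
Leg 2: γ = 7.715; τ_2 = 28.92/7.715 = 3.749 years.
Total proper time: τ_1 + 3.749 = 19.18, so τ_1 = 19.18 − 3.749 = 15.43 years.
γ_1 = 25.66/15.43 = 1.663; β = √(1 − 1/γ²) = √0.6383.

β = 0.799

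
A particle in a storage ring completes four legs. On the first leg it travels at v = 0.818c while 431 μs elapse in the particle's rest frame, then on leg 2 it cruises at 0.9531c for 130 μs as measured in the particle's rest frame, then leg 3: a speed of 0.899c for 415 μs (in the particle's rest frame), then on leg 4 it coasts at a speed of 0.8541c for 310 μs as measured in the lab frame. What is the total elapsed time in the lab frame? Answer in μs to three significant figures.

Δt = 2440 μs

Leg 1: γ = 1/√(1 − 0.818²) = 1/√0.3309 = 1.738; Δt_1 = 1.738 × 431 = 749.3 μs.
Leg 2: γ = 1/√(1 − 0.9531²) = 1/√0.09160 = 3.304; Δt_2 = 3.304 × 130 = 429.5 μs.
Leg 3: γ = 1/√(1 − 0.899²) = 1/√0.1918 = 2.283; Δt_3 = 2.283 × 415 = 947.6 μs.
Leg 4: 310 μs is already measured in the lab frame.
Total: 749.3 + 429.5 + 947.6 + 310.0 μs.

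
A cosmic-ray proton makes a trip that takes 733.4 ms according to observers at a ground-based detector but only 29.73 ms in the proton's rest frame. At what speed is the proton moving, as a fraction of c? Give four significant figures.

The proper time is measured in the proton's rest frame (both events occur at the proton's location); Δt is measured at a ground-based detector. γ = Δt/τ = 733.4/29.73 = 24.67.
β = √(1 − 1/γ²) = √(1 − 0.001643) = √0.9984

v = 0.9992c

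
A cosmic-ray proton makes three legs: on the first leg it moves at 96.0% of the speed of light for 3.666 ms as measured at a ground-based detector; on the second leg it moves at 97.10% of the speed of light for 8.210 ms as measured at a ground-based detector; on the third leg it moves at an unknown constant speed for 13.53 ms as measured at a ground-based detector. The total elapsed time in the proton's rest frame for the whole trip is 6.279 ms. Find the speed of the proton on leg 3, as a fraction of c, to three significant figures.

β = 0.970

Leg 1: β = 0.960; γ = 1/√(1 − 0.960²) = 1/√0.07840 = 3.571; τ_1 = 3.666/3.571 = 1.026 ms.
Leg 2: β = 0.9710; γ = 1/√(1 − 0.9710²) = 1/√0.05716 = 4.183; τ_2 = 8.210/4.183 = 1.963 ms.
Leg 3: speed unknown; τ_3 = 13.53/γ_3.
Total proper time: 1.026 + 1.963 + τ_3 = 6.279, so τ_3 = 6.279 − 2.989 = 3.290 ms.
γ_3 = 13.53/3.290 = 4.113; β = √(1 − 1/γ²) = √0.9409.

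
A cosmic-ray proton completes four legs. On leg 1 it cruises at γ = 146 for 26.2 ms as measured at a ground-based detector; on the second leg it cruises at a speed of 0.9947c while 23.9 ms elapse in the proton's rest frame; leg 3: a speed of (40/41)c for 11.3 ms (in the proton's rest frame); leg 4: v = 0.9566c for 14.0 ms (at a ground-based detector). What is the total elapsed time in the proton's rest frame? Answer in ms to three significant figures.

τ = 39.5 ms

Leg 1: γ = 146; τ_1 = 26.2/146.0 = 0.1795 ms.
Leg 2: 23.9 ms is already measured in the proton's rest frame.
Leg 3: 11.3 ms is already measured in the proton's rest frame.
Leg 4: γ = 1/√(1 − 0.9566²) = 1/√0.08492 = 3.432; τ_4 = 14.0/3.432 = 4.080 ms.
Total: 0.1795 + 23.90 + 11.30 + 4.080 ms.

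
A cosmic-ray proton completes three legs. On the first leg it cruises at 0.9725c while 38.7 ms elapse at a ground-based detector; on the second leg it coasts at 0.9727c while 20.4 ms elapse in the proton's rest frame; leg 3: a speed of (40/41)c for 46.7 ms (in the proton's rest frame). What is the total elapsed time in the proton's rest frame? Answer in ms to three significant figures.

Leg 1: γ = 1/√(1 − 0.9725²) = 1/√0.05424 = 4.294; τ_1 = 38.7/4.294 = 9.013 ms.
Leg 2: 20.4 ms is already measured in the proton's rest frame.
Leg 3: 46.7 ms is already measured in the proton's rest frame.
Total: 9.013 + 20.40 + 46.70 ms.

τ = 76.1 ms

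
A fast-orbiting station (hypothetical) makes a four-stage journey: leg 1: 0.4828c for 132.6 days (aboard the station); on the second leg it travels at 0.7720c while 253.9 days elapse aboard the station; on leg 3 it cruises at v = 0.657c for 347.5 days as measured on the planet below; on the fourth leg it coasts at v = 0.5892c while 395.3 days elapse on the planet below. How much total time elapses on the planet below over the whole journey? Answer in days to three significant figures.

Δt = 1290 days

Leg 1: γ = 1/√(1 − 0.4828²) = 1/√0.7669 = 1.142; Δt_1 = 1.142 × 132.6 = 151.4 days.
Leg 2: γ = 1/√(1 − 0.7720²) = 1/√0.4040 = 1.573; Δt_2 = 1.573 × 253.9 = 399.5 days.
Leg 3: 347.5 days is already measured on the planet below.
Leg 4: 395.3 days is already measured on the planet below.
Total: 151.4 + 399.5 + 347.5 + 395.3 days.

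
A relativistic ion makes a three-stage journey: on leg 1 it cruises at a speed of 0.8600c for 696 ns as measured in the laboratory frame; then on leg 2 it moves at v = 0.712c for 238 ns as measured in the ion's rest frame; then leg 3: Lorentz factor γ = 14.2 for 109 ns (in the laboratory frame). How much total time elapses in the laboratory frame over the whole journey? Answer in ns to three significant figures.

Δt = 1140 ns

Leg 1: 696 ns is already measured in the laboratory frame.
Leg 2: γ = 1/√(1 − 0.712²) = 1/√0.4931 = 1.424; Δt_2 = 1.424 × 238 = 338.9 ns.
Leg 3: 109 ns is already measured in the laboratory frame.
Total: 696.0 + 338.9 + 109.0 ns.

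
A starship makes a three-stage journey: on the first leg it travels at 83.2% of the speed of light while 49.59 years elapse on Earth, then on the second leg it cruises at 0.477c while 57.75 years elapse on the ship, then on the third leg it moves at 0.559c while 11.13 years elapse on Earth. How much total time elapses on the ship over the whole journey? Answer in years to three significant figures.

τ = 94.5 years

Leg 1: β = 0.832; γ = 1/√(1 − 0.832²) = 1/√0.3078 = 1.803; τ_1 = 49.59/1.803 = 27.51 years.
Leg 2: 57.75 years is already measured on the ship.
Leg 3: γ = 1/√(1 − 0.559²) = 1/√0.6875 = 1.206; τ_3 = 11.13/1.206 = 9.229 years.
Total: 27.51 + 57.75 + 9.229 years.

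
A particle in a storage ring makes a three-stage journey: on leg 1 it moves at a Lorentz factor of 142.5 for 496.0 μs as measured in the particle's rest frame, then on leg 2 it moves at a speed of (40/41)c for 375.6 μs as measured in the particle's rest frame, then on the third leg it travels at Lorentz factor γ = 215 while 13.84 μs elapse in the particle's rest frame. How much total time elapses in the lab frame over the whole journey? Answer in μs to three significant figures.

Δt = 7.54×10⁴ μs

Leg 1: γ = 142.5; Δt_1 = 142.5 × 496.0 = 7.068×10⁴ μs.
Leg 2: γ = 1/√(1 − (40/41)²) = 41/9 ≈ 4.556; Δt_2 = 4.556 × 375.6 = 1711 μs.
Leg 3: γ = 215; Δt_3 = 215.0 × 13.84 = 2976 μs.
Total: 7.068×10⁴ + 1711 + 2976 μs.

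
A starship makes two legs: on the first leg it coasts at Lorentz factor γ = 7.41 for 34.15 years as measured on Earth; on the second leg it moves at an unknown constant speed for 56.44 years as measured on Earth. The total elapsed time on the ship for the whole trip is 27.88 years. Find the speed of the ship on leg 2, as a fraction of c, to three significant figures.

β = 0.911

Leg 1: γ = 7.41; τ_1 = 34.15/7.410 = 4.609 years.
Leg 2: speed unknown; τ_2 = 56.44/γ_2.
Total proper time: 4.609 + τ_2 = 27.88, so τ_2 = 27.88 − 4.609 = 23.27 years.
γ_2 = 56.44/23.27 = 2.425; β = √(1 − 1/γ²) = √0.8300.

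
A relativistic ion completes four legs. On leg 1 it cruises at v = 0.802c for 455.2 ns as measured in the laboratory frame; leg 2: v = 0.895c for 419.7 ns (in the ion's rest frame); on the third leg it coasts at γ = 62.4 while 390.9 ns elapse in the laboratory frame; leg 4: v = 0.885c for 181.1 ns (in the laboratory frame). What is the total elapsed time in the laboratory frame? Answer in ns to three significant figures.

Leg 1: 455.2 ns is already measured in the laboratory frame.
Leg 2: γ = 1/√(1 − 0.895²) = 1/√0.1990 = 2.242; Δt_2 = 2.242 × 419.7 = 940.9 ns.
Leg 3: 390.9 ns is already measured in the laboratory frame.
Leg 4: 181.1 ns is already measured in the laboratory frame.
Total: 455.2 + 940.9 + 390.9 + 181.1 ns.

Δt = 1970 ns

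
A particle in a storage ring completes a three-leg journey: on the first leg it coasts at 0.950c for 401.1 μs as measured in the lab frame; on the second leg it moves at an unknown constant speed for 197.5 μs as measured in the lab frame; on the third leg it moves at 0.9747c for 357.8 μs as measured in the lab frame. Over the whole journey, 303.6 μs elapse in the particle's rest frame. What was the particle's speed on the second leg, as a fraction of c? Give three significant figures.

Leg 1: γ = 1/√(1 − 0.950²) = 1/√0.09750 = 3.203; τ_1 = 401.1/3.203 = 125.2 μs.
Leg 2: speed unknown; τ_2 = 197.5/γ_2.
Leg 3: γ = 1/√(1 − 0.9747²) = 1/√0.04996 = 4.474; τ_3 = 357.8/4.474 = 79.97 μs.
Total proper time: 125.2 + τ_2 + 79.97 = 303.6, so τ_2 = 303.6 − 205.2 = 98.38 μs.
γ_2 = 197.5/98.38 = 2.007; β = √(1 − 1/γ²) = √0.7519.

β = 0.867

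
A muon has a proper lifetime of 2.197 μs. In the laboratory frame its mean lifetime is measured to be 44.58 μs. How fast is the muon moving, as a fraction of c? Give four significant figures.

γ = Δt/τ₀ = 44.58/2.197 = 20.29
β = √(1 − 1/γ²) = √(1 − 0.002429) = √0.9976

β = 0.9988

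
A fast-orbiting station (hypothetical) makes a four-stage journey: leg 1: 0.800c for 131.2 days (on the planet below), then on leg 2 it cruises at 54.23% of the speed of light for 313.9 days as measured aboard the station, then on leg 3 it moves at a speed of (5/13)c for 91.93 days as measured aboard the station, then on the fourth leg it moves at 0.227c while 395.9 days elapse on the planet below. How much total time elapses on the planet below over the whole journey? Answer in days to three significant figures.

Leg 1: 131.2 days is already measured on the planet below.
Leg 2: β = 0.5423; γ = 1/√(1 − 0.5423²) = 1/√0.7059 = 1.190; Δt_2 = 1.190 × 313.9 = 373.6 days.
Leg 3: γ = 1/√(1 − (5/13)²) = 13/12 ≈ 1.083; Δt_3 = 1.083 × 91.93 = 99.59 days.
Leg 4: 395.9 days is already measured on the planet below.
Total: 131.2 + 373.6 + 99.59 + 395.9 days.

Δt = 1000 days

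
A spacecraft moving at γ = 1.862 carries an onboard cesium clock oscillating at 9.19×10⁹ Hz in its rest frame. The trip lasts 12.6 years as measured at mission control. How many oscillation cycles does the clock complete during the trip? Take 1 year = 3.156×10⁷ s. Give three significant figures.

γ = 1.862
The oscillator's own cycle count is N = f × τ where τ is the proper time aboard the spacecraft. τ = Δt/γ = 12.6/1.862 = 6.767 years = 2.136×10⁸ s.
N = 9.19×10⁹ × 2.136×10⁸ = 1.963×10¹⁸.

N = 1.96×10¹⁸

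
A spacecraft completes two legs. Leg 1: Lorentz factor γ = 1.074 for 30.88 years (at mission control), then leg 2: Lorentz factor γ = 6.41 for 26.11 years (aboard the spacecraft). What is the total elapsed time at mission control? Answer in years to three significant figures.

Leg 1: 30.88 years is already measured at mission control.
Leg 2: γ = 6.41; Δt_2 = 6.410 × 26.11 = 167.4 years.
Total: 30.88 + 167.4 years.

Δt = 198 years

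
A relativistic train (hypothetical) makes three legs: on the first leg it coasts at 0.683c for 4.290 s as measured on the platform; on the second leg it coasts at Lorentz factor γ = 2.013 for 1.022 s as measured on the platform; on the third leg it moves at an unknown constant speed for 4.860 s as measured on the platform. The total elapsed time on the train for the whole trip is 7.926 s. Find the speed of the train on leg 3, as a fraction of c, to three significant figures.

Leg 1: γ = 1/√(1 − 0.683²) = 1/√0.5335 = 1.369; τ_1 = 4.290/1.369 = 3.133 s.
Leg 2: γ = 2.013; τ_2 = 1.022/2.013 = 0.5077 s.
Leg 3: speed unknown; τ_3 = 4.860/γ_3.
Total proper time: 3.133 + 0.5077 + τ_3 = 7.926, so τ_3 = 7.926 − 3.641 = 4.285 s.
γ_3 = 4.860/4.285 = 1.134; β = √(1 − 1/γ²) = √0.2227.

β = 0.472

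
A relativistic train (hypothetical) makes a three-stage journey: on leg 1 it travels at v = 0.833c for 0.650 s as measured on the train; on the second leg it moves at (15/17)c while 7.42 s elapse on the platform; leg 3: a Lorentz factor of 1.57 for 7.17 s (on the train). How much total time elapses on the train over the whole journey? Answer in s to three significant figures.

τ = 11.3 s

Leg 1: 0.650 s is already measured on the train.
Leg 2: γ = 1/√(1 − (15/17)²) = 17/8 = 2.125; τ_2 = 7.42/2.125 = 3.492 s.
Leg 3: 7.17 s is already measured on the train.
Total: 0.6500 + 3.492 + 7.170 s.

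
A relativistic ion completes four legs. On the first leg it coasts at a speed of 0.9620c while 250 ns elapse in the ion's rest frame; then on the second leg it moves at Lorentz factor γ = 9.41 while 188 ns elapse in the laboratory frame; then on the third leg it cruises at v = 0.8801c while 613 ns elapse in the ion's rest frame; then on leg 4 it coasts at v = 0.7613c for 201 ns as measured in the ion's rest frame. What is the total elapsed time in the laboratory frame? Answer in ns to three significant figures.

Leg 1: γ = 1/√(1 − 0.9620²) = 1/√0.07456 = 3.662; Δt_1 = 3.662 × 250 = 915.6 ns.
Leg 2: 188 ns is already measured in the laboratory frame.
Leg 3: γ = 1/√(1 − 0.8801²) = 1/√0.2254 = 2.106; Δt_3 = 2.106 × 613 = 1291 ns.
Leg 4: γ = 1/√(1 − 0.7613²) = 1/√0.4204 = 1.542; Δt_4 = 1.542 × 201 = 310.0 ns.
Total: 915.6 + 188.0 + 1291 + 310.0 ns.

Δt = 2700 ns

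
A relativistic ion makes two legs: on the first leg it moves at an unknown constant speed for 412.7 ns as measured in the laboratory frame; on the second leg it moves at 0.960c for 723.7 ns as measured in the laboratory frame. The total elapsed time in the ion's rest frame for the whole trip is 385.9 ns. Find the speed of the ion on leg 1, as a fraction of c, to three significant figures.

Leg 1: speed unknown; τ_1 = 412.7/γ_1.
Leg 2: γ = 1/√(1 − 0.960²) = 25/7 ≈ 3.571; τ_2 = 723.7/3.571 = 202.6 ns.
Total proper time: τ_1 + 202.6 = 385.9, so τ_1 = 385.9 − 202.6 = 183.3 ns.
γ_1 = 412.7/183.3 = 2.252; β = √(1 − 1/γ²) = √0.8028.

β = 0.896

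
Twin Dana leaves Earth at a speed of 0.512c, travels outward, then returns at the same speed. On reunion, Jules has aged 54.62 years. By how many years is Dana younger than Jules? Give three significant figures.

γ = 1/√(1 − 0.512²) = 1/√0.7379 = 1.164
Dana's elapsed proper time: τ = 54.62/1.164 = 46.92 years.
Age gap = Δt − τ = 54.62 − 46.92 years.

Δt − τ = 7.70 years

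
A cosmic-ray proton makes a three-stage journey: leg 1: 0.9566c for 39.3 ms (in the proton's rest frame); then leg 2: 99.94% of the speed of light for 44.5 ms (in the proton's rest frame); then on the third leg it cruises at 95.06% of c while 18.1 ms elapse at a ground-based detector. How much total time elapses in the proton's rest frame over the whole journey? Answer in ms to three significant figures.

τ = 89.4 ms

Leg 1: 39.3 ms is already measured in the proton's rest frame.
Leg 2: 44.5 ms is already measured in the proton's rest frame.
Leg 3: β = 0.9506; γ = 1/√(1 − 0.9506²) = 1/√0.09636 = 3.221; τ_3 = 18.1/3.221 = 5.619 ms.
Total: 39.30 + 44.50 + 5.619 ms.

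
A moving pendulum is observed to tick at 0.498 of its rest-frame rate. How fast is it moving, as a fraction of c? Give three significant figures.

β = 0.867

Rate ratio = 1/γ, so γ = 1/0.498 = 2.008.
β = √(1 − 1/γ²) = √(1 − 0.498²) = √0.7520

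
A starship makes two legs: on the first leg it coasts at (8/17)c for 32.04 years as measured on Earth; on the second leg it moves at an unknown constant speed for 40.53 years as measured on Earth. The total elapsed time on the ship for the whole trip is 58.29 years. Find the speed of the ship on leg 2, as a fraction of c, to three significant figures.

Leg 1: γ = 1/√(1 − (8/17)²) = 17/15 ≈ 1.133; τ_1 = 32.04/1.133 = 28.27 years.
Leg 2: speed unknown; τ_2 = 40.53/γ_2.
Total proper time: 28.27 + τ_2 = 58.29, so τ_2 = 58.29 − 28.27 = 30.02 years.
γ_2 = 40.53/30.02 = 1.350; β = √(1 − 1/γ²) = √0.4514.

β = 0.672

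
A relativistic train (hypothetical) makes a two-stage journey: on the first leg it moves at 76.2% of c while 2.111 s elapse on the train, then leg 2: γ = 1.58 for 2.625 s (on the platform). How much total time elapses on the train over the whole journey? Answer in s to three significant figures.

τ = 3.77 s

Leg 1: 2.111 s is already measured on the train.
Leg 2: γ = 1.58; τ_2 = 2.625/1.580 = 1.661 s.
Total: 2.111 + 1.661 s.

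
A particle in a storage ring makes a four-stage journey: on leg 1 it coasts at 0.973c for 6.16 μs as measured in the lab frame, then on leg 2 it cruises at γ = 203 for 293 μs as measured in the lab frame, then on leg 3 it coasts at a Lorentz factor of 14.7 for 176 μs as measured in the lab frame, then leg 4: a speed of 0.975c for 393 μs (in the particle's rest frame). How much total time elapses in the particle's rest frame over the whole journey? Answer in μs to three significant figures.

Leg 1: γ = 1/√(1 − 0.973²) = 1/√0.05327 = 4.333; τ_1 = 6.16/4.333 = 1.422 μs.
Leg 2: γ = 203; τ_2 = 293/203.0 = 1.443 μs.
Leg 3: γ = 14.7; τ_3 = 176/14.70 = 11.97 μs.
Leg 4: 393 μs is already measured in the particle's rest frame.
Total: 1.422 + 1.443 + 11.97 + 393.0 μs.

τ = 408 μs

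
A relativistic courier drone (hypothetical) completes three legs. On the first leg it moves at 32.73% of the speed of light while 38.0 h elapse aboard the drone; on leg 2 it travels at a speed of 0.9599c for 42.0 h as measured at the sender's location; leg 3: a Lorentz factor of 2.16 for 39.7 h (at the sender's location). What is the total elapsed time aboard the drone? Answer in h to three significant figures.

Leg 1: 38.0 h is already measured aboard the drone.
Leg 2: γ = 1/√(1 − 0.9599²) = 1/√0.07859 = 3.567; τ_2 = 42.0/3.567 = 11.77 h.
Leg 3: γ = 2.16; τ_3 = 39.7/2.160 = 18.38 h.
Total: 38.00 + 11.77 + 18.38 h.

τ = 68.2 h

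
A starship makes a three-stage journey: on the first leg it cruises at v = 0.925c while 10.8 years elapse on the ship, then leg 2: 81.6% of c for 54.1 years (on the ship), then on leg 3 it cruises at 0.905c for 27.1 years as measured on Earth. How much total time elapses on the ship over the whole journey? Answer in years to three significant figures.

τ = 76.4 years

Leg 1: 10.8 years is already measured on the ship.
Leg 2: 54.1 years is already measured on the ship.
Leg 3: γ = 1/√(1 − 0.905²) = 1/√0.1810 = 2.351; τ_3 = 27.1/2.351 = 11.53 years.
Total: 10.80 + 54.10 + 11.53 years.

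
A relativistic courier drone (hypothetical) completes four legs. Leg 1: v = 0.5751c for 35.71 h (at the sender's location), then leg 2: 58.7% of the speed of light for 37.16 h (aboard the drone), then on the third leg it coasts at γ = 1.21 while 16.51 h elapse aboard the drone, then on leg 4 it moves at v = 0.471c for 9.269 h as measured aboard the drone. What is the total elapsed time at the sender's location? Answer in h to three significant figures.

Δt = 112 h

Leg 1: 35.71 h is already measured at the sender's location.
Leg 2: β = 0.587; γ = 1/√(1 − 0.587²) = 1/√0.6554 = 1.235; Δt_2 = 1.235 × 37.16 = 45.90 h.
Leg 3: γ = 1.21; Δt_3 = 1.210 × 16.51 = 19.98 h.
Leg 4: γ = 1/√(1 − 0.471²) = 1/√0.7782 = 1.134; Δt_4 = 1.134 × 9.269 = 10.51 h.
Total: 35.71 + 45.90 + 19.98 + 10.51 h.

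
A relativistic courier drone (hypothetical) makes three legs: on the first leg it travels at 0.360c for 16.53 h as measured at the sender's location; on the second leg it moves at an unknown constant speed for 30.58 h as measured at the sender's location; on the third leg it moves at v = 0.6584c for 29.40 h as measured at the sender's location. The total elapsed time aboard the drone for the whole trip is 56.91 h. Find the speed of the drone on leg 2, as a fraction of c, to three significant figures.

Leg 1: γ = 1/√(1 − 0.360²) = 1/√0.8704 = 1.072; τ_1 = 16.53/1.072 = 15.42 h.
Leg 2: speed unknown; τ_2 = 30.58/γ_2.
Leg 3: γ = 1/√(1 − 0.6584²) = 1/√0.5665 = 1.329; τ_3 = 29.40/1.329 = 22.13 h.
Total proper time: 15.42 + τ_2 + 22.13 = 56.91, so τ_2 = 56.91 − 37.55 = 19.36 h.
γ_2 = 30.58/19.36 = 1.580; β = √(1 − 1/γ²) = √0.5992.

β = 0.774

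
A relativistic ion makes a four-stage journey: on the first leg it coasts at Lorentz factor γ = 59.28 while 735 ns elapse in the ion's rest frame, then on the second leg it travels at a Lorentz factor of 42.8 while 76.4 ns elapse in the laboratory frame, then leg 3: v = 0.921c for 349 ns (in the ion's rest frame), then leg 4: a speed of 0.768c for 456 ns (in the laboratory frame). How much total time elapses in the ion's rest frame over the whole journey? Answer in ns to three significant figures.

τ = 1380 ns

Leg 1: 735 ns is already measured in the ion's rest frame.
Leg 2: γ = 42.8; τ_2 = 76.4/42.80 = 1.785 ns.
Leg 3: 349 ns is already measured in the ion's rest frame.
Leg 4: γ = 1/√(1 − 0.768²) = 1/√0.4102 = 1.561; τ_4 = 456/1.561 = 292.0 ns.
Total: 735.0 + 1.785 + 349.0 + 292.0 ns.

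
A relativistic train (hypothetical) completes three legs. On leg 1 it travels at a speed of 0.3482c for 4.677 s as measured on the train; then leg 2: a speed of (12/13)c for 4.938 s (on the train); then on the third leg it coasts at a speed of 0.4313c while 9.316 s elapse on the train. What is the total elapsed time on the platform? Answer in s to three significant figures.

Leg 1: γ = 1/√(1 − 0.3482²) = 1/√0.8788 = 1.067; Δt_1 = 1.067 × 4.677 = 4.989 s.
Leg 2: γ = 1/√(1 − (12/13)²) = 13/5 = 2.600; Δt_2 = 2.600 × 4.938 = 12.84 s.
Leg 3: γ = 1/√(1 − 0.4313²) = 1/√0.8140 = 1.108; Δt_3 = 1.108 × 9.316 = 10.33 s.
Total: 4.989 + 12.84 + 10.33 s.

Δt = 28.2 s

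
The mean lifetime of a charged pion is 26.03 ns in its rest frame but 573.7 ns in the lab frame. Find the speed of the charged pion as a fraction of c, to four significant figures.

γ = Δt/τ₀ = 573.7/26.03 = 22.04
β = √(1 − 1/γ²) = √(1 − 0.002059) = √0.9979

β = 0.9990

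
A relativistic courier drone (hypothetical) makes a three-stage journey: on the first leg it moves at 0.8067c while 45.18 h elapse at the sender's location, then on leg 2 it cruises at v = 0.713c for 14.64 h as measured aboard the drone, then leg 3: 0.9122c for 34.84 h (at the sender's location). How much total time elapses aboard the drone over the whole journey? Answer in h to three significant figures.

τ = 55.6 h

Leg 1: γ = 1/√(1 − 0.8067²) = 1/√0.3492 = 1.692; τ_1 = 45.18/1.692 = 26.70 h.
Leg 2: 14.64 h is already measured aboard the drone.
Leg 3: γ = 1/√(1 − 0.9122²) = 1/√0.1679 = 2.441; τ_3 = 34.84/2.441 = 14.28 h.
Total: 26.70 + 14.64 + 14.28 h.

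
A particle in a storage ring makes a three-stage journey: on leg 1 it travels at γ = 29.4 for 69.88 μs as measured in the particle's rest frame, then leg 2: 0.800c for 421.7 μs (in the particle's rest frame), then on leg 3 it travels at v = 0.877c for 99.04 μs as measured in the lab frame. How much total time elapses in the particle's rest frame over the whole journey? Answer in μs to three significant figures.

Leg 1: 69.88 μs is already measured in the particle's rest frame.
Leg 2: 421.7 μs is already measured in the particle's rest frame.
Leg 3: γ = 1/√(1 − 0.877²) = 1/√0.2309 = 2.081; τ_3 = 99.04/2.081 = 47.59 μs.
Total: 69.88 + 421.7 + 47.59 μs.

τ = 539 μs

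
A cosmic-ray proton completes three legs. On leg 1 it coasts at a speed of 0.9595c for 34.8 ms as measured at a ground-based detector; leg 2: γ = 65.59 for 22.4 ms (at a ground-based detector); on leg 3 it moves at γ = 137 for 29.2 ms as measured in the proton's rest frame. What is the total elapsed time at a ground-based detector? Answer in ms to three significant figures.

Δt = 4060 ms

Leg 1: 34.8 ms is already measured at a ground-based detector.
Leg 2: 22.4 ms is already measured at a ground-based detector.
Leg 3: γ = 137; Δt_3 = 137.0 × 29.2 = 4000 ms.
Total: 34.80 + 22.40 + 4000 ms.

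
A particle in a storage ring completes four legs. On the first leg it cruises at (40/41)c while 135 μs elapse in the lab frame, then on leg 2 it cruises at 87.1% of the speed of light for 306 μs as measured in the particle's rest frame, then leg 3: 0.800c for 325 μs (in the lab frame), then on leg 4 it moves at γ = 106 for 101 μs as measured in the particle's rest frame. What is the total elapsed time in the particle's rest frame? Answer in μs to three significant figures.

τ = 632 μs

Leg 1: γ = 1/√(1 − (40/41)²) = 41/9 ≈ 4.556; τ_1 = 135/4.556 = 29.63 μs.
Leg 2: 306 μs is already measured in the particle's rest frame.
Leg 3: γ = 1/√(1 − 0.800²) = 5/3 ≈ 1.667; τ_3 = 325/1.667 = 195.0 μs.
Leg 4: 101 μs is already measured in the particle's rest frame.
Total: 29.63 + 306.0 + 195.0 + 101.0 μs.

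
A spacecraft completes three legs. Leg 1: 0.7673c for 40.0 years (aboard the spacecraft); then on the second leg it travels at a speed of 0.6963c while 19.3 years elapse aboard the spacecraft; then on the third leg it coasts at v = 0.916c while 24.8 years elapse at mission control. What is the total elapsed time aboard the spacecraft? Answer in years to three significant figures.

Leg 1: 40.0 years is already measured aboard the spacecraft.
Leg 2: 19.3 years is already measured aboard the spacecraft.
Leg 3: γ = 1/√(1 − 0.916²) = 1/√0.1609 = 2.493; τ_3 = 24.8/2.493 = 9.949 years.
Total: 40.00 + 19.30 + 9.949 years.

τ = 69.2 years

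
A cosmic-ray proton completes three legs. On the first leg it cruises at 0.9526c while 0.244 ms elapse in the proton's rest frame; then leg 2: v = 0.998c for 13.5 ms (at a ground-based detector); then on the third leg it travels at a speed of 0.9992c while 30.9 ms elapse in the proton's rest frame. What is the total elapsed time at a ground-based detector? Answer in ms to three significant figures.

Δt = 787 ms

Leg 1: γ = 1/√(1 − 0.9526²) = 1/√0.09255 = 3.287; Δt_1 = 3.287 × 0.244 = 0.8020 ms.
Leg 2: 13.5 ms is already measured at a ground-based detector.
Leg 3: γ = 1/√(1 − 0.9992²) = 1/√0.001599 = 25.01; Δt_3 = 25.01 × 30.9 = 772.7 ms.
Total: 0.8020 + 13.50 + 772.7 ms.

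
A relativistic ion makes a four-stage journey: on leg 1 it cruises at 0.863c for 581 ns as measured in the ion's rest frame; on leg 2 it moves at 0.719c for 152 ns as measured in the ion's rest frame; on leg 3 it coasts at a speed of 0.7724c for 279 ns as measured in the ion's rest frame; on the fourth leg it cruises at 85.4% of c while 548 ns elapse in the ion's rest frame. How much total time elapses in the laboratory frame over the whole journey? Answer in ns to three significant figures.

Leg 1: γ = 1/√(1 − 0.863²) = 1/√0.2552 = 1.979; Δt_1 = 1.979 × 581 = 1150 ns.
Leg 2: γ = 1/√(1 − 0.719²) = 1/√0.4830 = 1.439; Δt_2 = 1.439 × 152 = 218.7 ns.
Leg 3: γ = 1/√(1 − 0.7724²) = 1/√0.4034 = 1.574; Δt_3 = 1.574 × 279 = 439.3 ns.
Leg 4: β = 0.854; γ = 1/√(1 − 0.854²) = 1/√0.2707 = 1.922; Δt_4 = 1.922 × 548 = 1053 ns.
Total: 1150 + 218.7 + 439.3 + 1053 ns.

Δt = 2860 ns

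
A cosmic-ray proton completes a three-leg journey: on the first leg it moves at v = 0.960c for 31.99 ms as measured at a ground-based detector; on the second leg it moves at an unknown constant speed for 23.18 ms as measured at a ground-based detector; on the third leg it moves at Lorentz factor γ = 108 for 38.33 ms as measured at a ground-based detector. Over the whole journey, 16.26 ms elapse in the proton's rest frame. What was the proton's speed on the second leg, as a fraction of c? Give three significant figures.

β = 0.954

Leg 1: γ = 1/√(1 − 0.960²) = 1/√0.07840 = 3.571; τ_1 = 31.99/3.571 = 8.957 ms.
Leg 2: speed unknown; τ_2 = 23.18/γ_2.
Leg 3: γ = 108; τ_3 = 38.33/108.0 = 0.3549 ms.
Total proper time: 8.957 + τ_2 + 0.3549 = 16.26, so τ_2 = 16.26 − 9.312 = 6.948 ms.
γ_2 = 23.18/6.948 = 3.336; β = √(1 − 1/γ²) = √0.9102.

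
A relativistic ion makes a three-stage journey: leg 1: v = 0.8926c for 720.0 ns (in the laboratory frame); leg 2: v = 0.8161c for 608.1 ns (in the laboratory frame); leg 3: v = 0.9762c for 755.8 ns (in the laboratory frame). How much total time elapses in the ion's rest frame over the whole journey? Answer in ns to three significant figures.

Leg 1: γ = 1/√(1 − 0.8926²) = 1/√0.2033 = 2.218; τ_1 = 720.0/2.218 = 324.6 ns.
Leg 2: γ = 1/√(1 − 0.8161²) = 1/√0.3340 = 1.730; τ_2 = 608.1/1.730 = 351.4 ns.
Leg 3: γ = 1/√(1 − 0.9762²) = 1/√0.04703 = 4.611; τ_3 = 755.8/4.611 = 163.9 ns.
Total: 324.6 + 351.4 + 163.9 ns.

τ = 840 ns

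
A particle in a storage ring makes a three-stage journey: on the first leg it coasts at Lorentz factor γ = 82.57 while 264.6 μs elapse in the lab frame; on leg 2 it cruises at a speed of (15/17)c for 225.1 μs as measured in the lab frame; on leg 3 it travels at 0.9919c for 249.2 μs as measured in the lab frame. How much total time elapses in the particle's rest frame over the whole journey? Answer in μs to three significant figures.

Leg 1: γ = 82.57; τ_1 = 264.6/82.57 = 3.205 μs.
Leg 2: γ = 1/√(1 − (15/17)²) = 17/8 = 2.125; τ_2 = 225.1/2.125 = 105.9 μs.
Leg 3: γ = 1/√(1 − 0.9919²) = 1/√0.01613 = 7.873; τ_3 = 249.2/7.873 = 31.65 μs.
Total: 3.205 + 105.9 + 31.65 μs.

τ = 141 μs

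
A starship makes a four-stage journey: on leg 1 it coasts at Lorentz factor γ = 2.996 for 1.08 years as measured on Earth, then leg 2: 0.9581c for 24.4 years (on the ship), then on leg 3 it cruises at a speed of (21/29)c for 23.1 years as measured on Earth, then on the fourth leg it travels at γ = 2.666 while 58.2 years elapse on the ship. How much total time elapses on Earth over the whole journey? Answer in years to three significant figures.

Δt = 265 years

Leg 1: 1.08 years is already measured on Earth.
Leg 2: γ = 1/√(1 − 0.9581²) = 1/√0.08204 = 3.491; Δt_2 = 3.491 × 24.4 = 85.19 years.
Leg 3: 23.1 years is already measured on Earth.
Leg 4: γ = 2.666; Δt_4 = 2.666 × 58.2 = 155.2 years.
Total: 1.080 + 85.19 + 23.10 + 155.2 years.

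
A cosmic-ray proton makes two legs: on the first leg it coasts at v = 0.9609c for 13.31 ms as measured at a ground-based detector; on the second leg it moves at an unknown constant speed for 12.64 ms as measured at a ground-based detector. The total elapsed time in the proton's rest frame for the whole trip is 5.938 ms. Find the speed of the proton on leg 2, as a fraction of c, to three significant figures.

Leg 1: γ = 1/√(1 − 0.9609²) = 1/√0.07667 = 3.611; τ_1 = 13.31/3.611 = 3.685 ms.
Leg 2: speed unknown; τ_2 = 12.64/γ_2.
Total proper time: 3.685 + τ_2 = 5.938, so τ_2 = 5.938 − 3.685 = 2.253 ms.
γ_2 = 12.64/2.253 = 5.611; β = √(1 − 1/γ²) = √0.9682.

β = 0.984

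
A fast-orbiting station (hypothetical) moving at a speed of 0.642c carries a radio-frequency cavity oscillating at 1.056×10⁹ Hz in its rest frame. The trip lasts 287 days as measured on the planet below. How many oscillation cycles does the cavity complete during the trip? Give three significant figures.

γ = 1/√(1 − 0.642²) = 1/√0.5878 = 1.304
The oscillator's own cycle count is N = f × τ where τ is the proper time aboard the station. τ = Δt/γ = 287/1.304 = 220.0 days = 1.901×10⁷ s.
N = 1.056×10⁹ × 1.901×10⁷ = 2.008×10¹⁶.

N = 2.01×10¹⁶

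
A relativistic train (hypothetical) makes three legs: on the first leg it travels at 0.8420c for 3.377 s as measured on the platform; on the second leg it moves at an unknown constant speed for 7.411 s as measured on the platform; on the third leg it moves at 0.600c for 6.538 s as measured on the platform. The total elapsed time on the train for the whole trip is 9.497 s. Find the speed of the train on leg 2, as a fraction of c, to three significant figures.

Leg 1: γ = 1/√(1 − 0.8420²) = 1/√0.2910 = 1.854; τ_1 = 3.377/1.854 = 1.822 s.
Leg 2: speed unknown; τ_2 = 7.411/γ_2.
Leg 3: γ = 1/√(1 − 0.600²) = 5/4 = 1.250; τ_3 = 6.538/1.250 = 5.230 s.
Total proper time: 1.822 + τ_2 + 5.230 = 9.497, so τ_2 = 9.497 − 7.052 = 2.445 s.
γ_2 = 7.411/2.445 = 3.031; β = √(1 − 1/γ²) = √0.8912.

β = 0.944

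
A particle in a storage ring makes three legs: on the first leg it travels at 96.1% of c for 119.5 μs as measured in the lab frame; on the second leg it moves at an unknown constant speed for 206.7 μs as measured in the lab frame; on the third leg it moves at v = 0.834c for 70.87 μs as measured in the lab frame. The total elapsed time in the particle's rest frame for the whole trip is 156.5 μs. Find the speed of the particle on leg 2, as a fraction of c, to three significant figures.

Leg 1: β = 0.961; γ = 1/√(1 − 0.961²) = 1/√0.07648 = 3.616; τ_1 = 119.5/3.616 = 33.05 μs.
Leg 2: speed unknown; τ_2 = 206.7/γ_2.
Leg 3: γ = 1/√(1 − 0.834²) = 1/√0.3044 = 1.812; τ_3 = 70.87/1.812 = 39.10 μs.
Total proper time: 33.05 + τ_2 + 39.10 = 156.5, so τ_2 = 156.5 − 72.15 = 84.35 μs.
γ_2 = 206.7/84.35 = 2.451; β = √(1 − 1/γ²) = √0.8335.

β = 0.913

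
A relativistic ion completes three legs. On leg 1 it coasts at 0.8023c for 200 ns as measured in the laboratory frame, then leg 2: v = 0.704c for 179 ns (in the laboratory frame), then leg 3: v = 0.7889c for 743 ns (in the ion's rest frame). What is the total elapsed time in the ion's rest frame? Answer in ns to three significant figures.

Leg 1: γ = 1/√(1 − 0.8023²) = 1/√0.3563 = 1.675; τ_1 = 200/1.675 = 119.4 ns.
Leg 2: γ = 1/√(1 − 0.704²) = 1/√0.5044 = 1.408; τ_2 = 179/1.408 = 127.1 ns.
Leg 3: 743 ns is already measured in the ion's rest frame.
Total: 119.4 + 127.1 + 743.0 ns.

τ = 990 ns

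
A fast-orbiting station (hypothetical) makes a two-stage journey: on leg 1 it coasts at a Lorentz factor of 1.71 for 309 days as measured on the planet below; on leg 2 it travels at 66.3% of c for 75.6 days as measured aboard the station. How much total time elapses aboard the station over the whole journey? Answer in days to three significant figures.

Leg 1: γ = 1.71; τ_1 = 309/1.710 = 180.7 days.
Leg 2: 75.6 days is already measured aboard the station.
Total: 180.7 + 75.60 days.

τ = 256 days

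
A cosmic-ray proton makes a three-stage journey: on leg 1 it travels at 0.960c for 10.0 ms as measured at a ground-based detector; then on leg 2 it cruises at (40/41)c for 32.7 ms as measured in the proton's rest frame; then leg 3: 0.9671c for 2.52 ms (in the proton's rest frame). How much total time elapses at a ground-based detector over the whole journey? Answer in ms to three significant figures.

Δt = 169 ms

Leg 1: 10.0 ms is already measured at a ground-based detector.
Leg 2: γ = 1/√(1 − (40/41)²) = 41/9 ≈ 4.556; Δt_2 = 4.556 × 32.7 = 149.0 ms.
Leg 3: γ = 1/√(1 − 0.9671²) = 1/√0.06472 = 3.931; Δt_3 = 3.931 × 2.52 = 9.906 ms.
Total: 10.00 + 149.0 + 9.906 ms.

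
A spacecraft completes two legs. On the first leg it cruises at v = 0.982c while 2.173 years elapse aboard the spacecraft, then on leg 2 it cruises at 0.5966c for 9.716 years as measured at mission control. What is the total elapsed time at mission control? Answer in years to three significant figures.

Leg 1: γ = 1/√(1 − 0.982²) = 1/√0.03568 = 5.294; Δt_1 = 5.294 × 2.173 = 11.50 years.
Leg 2: 9.716 years is already measured at mission control.
Total: 11.50 + 9.716 years.

Δt = 21.2 years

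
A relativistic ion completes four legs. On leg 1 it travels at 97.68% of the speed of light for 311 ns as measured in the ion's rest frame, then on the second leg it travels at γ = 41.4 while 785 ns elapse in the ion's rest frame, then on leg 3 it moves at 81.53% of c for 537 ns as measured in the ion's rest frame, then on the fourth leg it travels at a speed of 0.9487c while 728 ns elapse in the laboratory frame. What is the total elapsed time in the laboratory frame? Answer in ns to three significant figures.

Δt = 3.56×10⁴ ns

Leg 1: β = 0.9768; γ = 1/√(1 − 0.9768²) = 1/√0.04586 = 4.670; Δt_1 = 4.670 × 311 = 1452 ns.
Leg 2: γ = 41.4; Δt_2 = 41.40 × 785 = 3.250×10⁴ ns.
Leg 3: β = 0.8153; γ = 1/√(1 − 0.8153²) = 1/√0.3353 = 1.727; Δt_3 = 1.727 × 537 = 927.4 ns.
Leg 4: 728 ns is already measured in the laboratory frame.
Total: 1452 + 3.250×10⁴ + 927.4 + 728.0 ns.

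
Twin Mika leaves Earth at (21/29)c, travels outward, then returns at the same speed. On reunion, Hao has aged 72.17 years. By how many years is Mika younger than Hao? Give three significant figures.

γ = 1/√(1 − (21/29)²) = 29/20 = 1.450
Mika's elapsed proper time: τ = 72.17/1.450 = 49.77 years.
Age gap = Δt − τ = 72.17 − 49.77 years.

Δt − τ = 22.4 years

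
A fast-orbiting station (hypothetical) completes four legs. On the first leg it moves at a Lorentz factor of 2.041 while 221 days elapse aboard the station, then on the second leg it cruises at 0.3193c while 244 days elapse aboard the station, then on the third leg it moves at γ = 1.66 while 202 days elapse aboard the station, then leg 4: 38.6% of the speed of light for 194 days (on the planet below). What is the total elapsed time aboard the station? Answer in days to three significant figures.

τ = 846 days

Leg 1: 221 days is already measured aboard the station.
Leg 2: 244 days is already measured aboard the station.
Leg 3: 202 days is already measured aboard the station.
Leg 4: β = 0.386; γ = 1/√(1 − 0.386²) = 1/√0.8510 = 1.084; τ_4 = 194/1.084 = 179.0 days.
Total: 221.0 + 244.0 + 202.0 + 179.0 days.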